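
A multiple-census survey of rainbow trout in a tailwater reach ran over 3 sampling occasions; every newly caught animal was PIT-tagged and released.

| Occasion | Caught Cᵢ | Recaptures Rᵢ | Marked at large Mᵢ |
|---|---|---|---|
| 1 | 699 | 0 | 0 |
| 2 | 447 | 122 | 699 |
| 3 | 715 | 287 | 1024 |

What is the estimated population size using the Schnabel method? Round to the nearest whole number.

N ≈ 2554

Σ MᵢCᵢ = 0·699 + 699·447 + 1024·715 = 0 + 312453 + 732160 = 1044613
Σ Rᵢ = 0 + 122 + 287 = 409
N̂ = 1044613 / 409 ≈ 2554.1 → 2554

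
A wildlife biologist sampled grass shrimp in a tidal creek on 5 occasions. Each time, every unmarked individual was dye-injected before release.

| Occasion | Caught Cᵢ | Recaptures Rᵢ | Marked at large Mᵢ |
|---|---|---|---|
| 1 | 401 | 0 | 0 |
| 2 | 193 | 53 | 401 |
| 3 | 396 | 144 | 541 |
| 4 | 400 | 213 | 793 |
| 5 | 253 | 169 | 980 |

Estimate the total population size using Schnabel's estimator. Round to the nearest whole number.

N ≈ 1480

Σ MᵢCᵢ = 0·401 + 401·193 + 541·396 + 793·400 + 980·253 = 0 + 77393 + 214236 + 317200 + 247940 = 856769
Σ Rᵢ = 0 + 53 + 144 + 213 + 169 = 579
N̂ = 856769 / 579 ≈ 1479.7 → 1480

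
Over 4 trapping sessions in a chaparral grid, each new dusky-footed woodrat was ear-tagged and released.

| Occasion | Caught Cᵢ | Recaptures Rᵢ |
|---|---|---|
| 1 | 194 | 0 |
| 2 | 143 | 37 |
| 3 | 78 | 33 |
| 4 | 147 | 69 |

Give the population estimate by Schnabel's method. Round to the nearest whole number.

N ≈ 733

Marked at large before each occasion: Mᵢ = Σⱼ<ᵢ (Cⱼ − Rⱼ) → M1=0, M2=194, M3=300, M4=345
Σ MᵢCᵢ = 0·194 + 194·143 + 300·78 + 345·147 = 0 + 27742 + 23400 + 50715 = 101857
Σ Rᵢ = 0 + 37 + 33 + 69 = 139
N̂ = 101857 / 139 ≈ 732.8 → 733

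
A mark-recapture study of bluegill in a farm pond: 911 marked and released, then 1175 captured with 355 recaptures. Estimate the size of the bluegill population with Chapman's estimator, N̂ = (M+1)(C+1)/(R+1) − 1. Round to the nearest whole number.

N̂ = (911+1)(1175+1)/(355+1) − 1 = 912·1176/356 − 1
= 1072512/356 − 1 ≈ 3012.7 − 1 ≈ 3011.7 → 3012

N ≈ 3012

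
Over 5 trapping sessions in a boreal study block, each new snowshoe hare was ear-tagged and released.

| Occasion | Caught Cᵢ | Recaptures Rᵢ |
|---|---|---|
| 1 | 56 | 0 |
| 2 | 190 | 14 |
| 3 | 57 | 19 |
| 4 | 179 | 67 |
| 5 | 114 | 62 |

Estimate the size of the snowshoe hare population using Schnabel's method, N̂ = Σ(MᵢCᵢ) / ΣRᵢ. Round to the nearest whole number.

N ≈ 714

Marked at large before each occasion: Mᵢ = Σⱼ<ᵢ (Cⱼ − Rⱼ) → M1=0, M2=56, M3=232, M4=270, M5=382
Σ MᵢCᵢ = 0·56 + 56·190 + 232·57 + 270·179 + 382·114 = 0 + 10640 + 13224 + 48330 + 43548 = 115742
Σ Rᵢ = 0 + 14 + 19 + 67 + 62 = 162
N̂ = 115742 / 162 ≈ 714.46 → 714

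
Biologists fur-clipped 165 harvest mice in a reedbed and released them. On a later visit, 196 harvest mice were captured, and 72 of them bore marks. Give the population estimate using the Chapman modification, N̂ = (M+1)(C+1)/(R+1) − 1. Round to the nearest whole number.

N̂ = (165+1)(196+1)/(72+1) − 1 = 166·197/73 − 1
= 32702/73 − 1 ≈ 448.0 − 1 ≈ 447.0 → 447

N ≈ 447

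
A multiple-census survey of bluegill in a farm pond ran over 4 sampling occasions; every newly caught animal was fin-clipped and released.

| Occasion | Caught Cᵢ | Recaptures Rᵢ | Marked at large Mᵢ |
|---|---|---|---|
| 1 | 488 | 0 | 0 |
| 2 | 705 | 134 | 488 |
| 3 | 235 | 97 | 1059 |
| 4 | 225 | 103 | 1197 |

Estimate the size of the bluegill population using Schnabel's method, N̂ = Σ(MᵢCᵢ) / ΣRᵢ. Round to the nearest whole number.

N ≈ 2582

Σ MᵢCᵢ = 0·488 + 488·705 + 1059·235 + 1197·225 = 0 + 344040 + 248865 + 269325 = 862230
Σ Rᵢ = 0 + 134 + 97 + 103 = 334
N̂ = 862230 / 334 ≈ 2581.5 → 2582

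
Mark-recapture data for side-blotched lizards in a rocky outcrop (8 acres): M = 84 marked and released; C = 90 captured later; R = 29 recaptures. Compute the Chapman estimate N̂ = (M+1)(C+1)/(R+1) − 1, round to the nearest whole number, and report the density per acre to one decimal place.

N̂ = 85·91/30 − 1 = 7735/30 − 1 ≈ 256.8 → 257
Density = N̂ / area = 257 / 8 ≈ 32.12 → 32.1 per acre

density ≈ 32.1 side-blotched lizards per acre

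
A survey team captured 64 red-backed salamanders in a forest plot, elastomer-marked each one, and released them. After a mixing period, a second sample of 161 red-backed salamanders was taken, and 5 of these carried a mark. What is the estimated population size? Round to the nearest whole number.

The marked fraction in the recapture sample should equal the marked fraction in the population: 5/161 = 64/N.
N = (64 × 161) / 5 = 10304 / 5 ≈ 2060.8 → 2061

N ≈ 2061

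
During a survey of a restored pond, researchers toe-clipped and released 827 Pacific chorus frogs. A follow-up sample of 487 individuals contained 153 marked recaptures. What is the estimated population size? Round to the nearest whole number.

N = (827 × 487) / 153 = 402749 / 153 ≈ 2632.3 → 2632

N ≈ 2632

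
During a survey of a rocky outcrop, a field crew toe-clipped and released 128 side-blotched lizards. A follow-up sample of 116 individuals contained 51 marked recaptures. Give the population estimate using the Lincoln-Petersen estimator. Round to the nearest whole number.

The marked fraction in the recapture sample should equal the marked fraction in the population: 51/116 = 128/N.
N = (128 × 116) / 51 = 14848 / 51 ≈ 291.1 → 291

N ≈ 291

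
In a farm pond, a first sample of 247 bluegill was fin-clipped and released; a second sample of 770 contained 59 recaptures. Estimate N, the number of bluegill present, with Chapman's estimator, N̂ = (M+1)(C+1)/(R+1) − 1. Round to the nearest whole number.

N ≈ 3186

N̂ = (247+1)(770+1)/(59+1) − 1 = 248·771/60 − 1
= 191208/60 − 1 ≈ 3186.8 − 1 ≈ 3185.8 → 3186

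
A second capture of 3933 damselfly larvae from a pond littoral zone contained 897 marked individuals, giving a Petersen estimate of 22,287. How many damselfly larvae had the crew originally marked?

M = 5083

From N = M·C/R: M = N·R / C = 22287·897 / 3933 = 19991439 / 3933 = 5083.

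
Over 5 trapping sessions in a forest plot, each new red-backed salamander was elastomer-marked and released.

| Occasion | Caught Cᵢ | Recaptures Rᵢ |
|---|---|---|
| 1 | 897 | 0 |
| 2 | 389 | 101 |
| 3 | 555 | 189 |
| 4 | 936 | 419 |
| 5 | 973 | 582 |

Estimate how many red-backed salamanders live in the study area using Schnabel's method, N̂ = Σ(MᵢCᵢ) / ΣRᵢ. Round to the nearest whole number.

Marked at large before each occasion: Mᵢ = Σⱼ<ᵢ (Cⱼ − Rⱼ) → M1=0, M2=897, M3=1185, M4=1551, M5=2068
Σ MᵢCᵢ = 0·897 + 897·389 + 1185·555 + 1551·936 + 2068·973 = 0 + 348933 + 657675 + 1451736 + 2012164 = 4470508
Σ Rᵢ = 0 + 101 + 189 + 419 + 582 = 1291
N̂ = 4470508 / 1291 ≈ 3462.8 → 3463

N ≈ 3463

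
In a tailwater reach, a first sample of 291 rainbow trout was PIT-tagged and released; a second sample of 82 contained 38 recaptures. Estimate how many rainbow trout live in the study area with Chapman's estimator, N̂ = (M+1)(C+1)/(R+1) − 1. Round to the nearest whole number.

N ≈ 620

N̂ = (291+1)(82+1)/(38+1) − 1 = 292·83/39 − 1
= 24236/39 − 1 ≈ 621.4 − 1 ≈ 620.4 → 620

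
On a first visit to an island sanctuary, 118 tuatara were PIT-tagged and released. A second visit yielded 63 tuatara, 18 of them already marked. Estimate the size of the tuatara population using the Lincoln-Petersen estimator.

The marked fraction in the recapture sample should equal the marked fraction in the population: 18/63 = 118/N.
N = (118 × 63) / 18 = 7434 / 18 = 413

N = 413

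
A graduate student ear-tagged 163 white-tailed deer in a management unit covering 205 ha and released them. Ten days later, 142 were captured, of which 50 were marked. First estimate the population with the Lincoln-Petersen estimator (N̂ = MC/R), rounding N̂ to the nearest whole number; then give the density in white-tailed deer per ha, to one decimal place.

density ≈ 2.3 white-tailed deer per ha

N̂ = 163·142/50 = 23146/50 ≈ 462.9 → 463
Density = N̂ / area = 463 / 205 ≈ 2.26 → 2.3 per ha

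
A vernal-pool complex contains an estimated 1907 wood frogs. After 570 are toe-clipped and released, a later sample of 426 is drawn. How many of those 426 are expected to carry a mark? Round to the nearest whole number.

Expected recaptures E[R] = M·C / N.
E[R] = 570 × 426 / 1907 = 242820 / 1907 ≈ 127.3 → 127

expected recaptures ≈ 127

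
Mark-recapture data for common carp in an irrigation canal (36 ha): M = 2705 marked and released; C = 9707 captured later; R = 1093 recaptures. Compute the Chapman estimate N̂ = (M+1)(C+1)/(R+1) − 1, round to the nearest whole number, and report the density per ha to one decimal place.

density ≈ 667.0 common carp per ha

N̂ = 2706·9708/1094 − 1 = 26269848/1094 − 1 ≈ 24011.7 → 24012
Density = N̂ / area = 24012 / 36 = 667.0 per ha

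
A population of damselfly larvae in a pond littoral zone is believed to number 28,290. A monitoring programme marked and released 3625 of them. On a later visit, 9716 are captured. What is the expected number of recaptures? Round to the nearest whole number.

Expected recaptures E[R] = M·C / N.
E[R] = 3625 × 9716 / 28290 = 35220500 / 28290 ≈ 1245.0 → 1245

expected recaptures ≈ 1245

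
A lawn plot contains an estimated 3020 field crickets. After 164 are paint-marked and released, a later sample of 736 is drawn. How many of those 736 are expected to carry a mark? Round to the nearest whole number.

expected recaptures ≈ 40

Expected recaptures E[R] = M·C / N.
E[R] = 164 × 736 / 3020 = 120704 / 3020 ≈ 40.0 → 40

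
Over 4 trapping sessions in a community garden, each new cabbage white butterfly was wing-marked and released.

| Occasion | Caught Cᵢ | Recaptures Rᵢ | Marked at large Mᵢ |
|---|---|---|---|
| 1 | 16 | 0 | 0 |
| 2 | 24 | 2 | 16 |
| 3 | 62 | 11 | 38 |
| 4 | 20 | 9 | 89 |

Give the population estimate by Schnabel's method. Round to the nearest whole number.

N ≈ 205

Σ MᵢCᵢ = 0·16 + 16·24 + 38·62 + 89·20 = 0 + 384 + 2356 + 1780 = 4520
Σ Rᵢ = 0 + 2 + 11 + 9 = 22
N̂ = 4520 / 22 ≈ 205.45 → 205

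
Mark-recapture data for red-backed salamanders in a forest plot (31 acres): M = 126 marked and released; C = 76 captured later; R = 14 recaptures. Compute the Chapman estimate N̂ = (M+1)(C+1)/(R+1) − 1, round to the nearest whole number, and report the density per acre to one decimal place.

N̂ = 127·77/15 − 1 = 9779/15 − 1 ≈ 650.9 → 651
Density = N̂ / area = 651 / 31 = 21.0 per acre

density ≈ 21.0 red-backed salamanders per acre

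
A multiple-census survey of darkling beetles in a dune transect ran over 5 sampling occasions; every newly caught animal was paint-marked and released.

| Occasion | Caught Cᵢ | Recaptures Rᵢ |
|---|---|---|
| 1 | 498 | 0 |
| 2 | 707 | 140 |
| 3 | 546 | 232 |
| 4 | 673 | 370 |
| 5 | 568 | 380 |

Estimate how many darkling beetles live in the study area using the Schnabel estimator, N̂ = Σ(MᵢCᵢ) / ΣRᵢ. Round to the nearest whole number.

N ≈ 2511

Marked at large before each occasion: Mᵢ = Σⱼ<ᵢ (Cⱼ − Rⱼ) → M1=0, M2=498, M3=1065, M4=1379, M5=1682
Σ MᵢCᵢ = 0·498 + 498·707 + 1065·546 + 1379·673 + 1682·568 = 0 + 352086 + 581490 + 928067 + 955376 = 2817019
Σ Rᵢ = 0 + 140 + 232 + 370 + 380 = 1122
N̂ = 2817019 / 1122 ≈ 2510.7 → 2511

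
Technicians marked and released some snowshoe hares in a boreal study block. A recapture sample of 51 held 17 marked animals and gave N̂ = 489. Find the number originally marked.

From N = M·C/R: M = N·R / C = 489·17 / 51 = 8313 / 51 = 163.

M = 163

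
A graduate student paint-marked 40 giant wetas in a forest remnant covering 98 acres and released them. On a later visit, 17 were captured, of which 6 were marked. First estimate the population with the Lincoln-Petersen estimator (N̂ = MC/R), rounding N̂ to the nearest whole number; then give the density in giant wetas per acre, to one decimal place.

N̂ = 40·17/6 = 680/6 ≈ 113.3 → 113
Density = N̂ / area = 113 / 98 ≈ 1.15 → 1.2 per acre

density ≈ 1.2 giant wetas per acre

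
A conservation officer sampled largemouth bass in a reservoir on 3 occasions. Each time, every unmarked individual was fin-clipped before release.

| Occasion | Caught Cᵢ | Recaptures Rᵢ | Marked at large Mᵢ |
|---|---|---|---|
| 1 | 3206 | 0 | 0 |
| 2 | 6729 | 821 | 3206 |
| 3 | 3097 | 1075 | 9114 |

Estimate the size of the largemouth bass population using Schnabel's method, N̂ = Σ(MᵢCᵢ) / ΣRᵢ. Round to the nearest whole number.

N ≈ 26,265

Σ MᵢCᵢ = 0·3206 + 3206·6729 + 9114·3097 = 0 + 21573174 + 28226058 = 49799232
Σ Rᵢ = 0 + 821 + 1075 = 1896
N̂ = 49799232 / 1896 ≈ 26265.4 → 26265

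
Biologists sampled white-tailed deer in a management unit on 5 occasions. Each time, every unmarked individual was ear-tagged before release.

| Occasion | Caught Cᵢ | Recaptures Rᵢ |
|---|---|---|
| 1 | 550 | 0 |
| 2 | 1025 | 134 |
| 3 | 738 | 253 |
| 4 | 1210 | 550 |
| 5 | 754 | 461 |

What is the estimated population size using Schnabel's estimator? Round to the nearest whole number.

N ≈ 4226

Marked at large before each occasion: Mᵢ = Σⱼ<ᵢ (Cⱼ − Rⱼ) → M1=0, M2=550, M3=1441, M4=1926, M5=2586
Σ MᵢCᵢ = 0·550 + 550·1025 + 1441·738 + 1926·1210 + 2586·754 = 0 + 563750 + 1063458 + 2330460 + 1949844 = 5907512
Σ Rᵢ = 0 + 134 + 253 + 550 + 461 = 1398
N̂ = 5907512 / 1398 ≈ 4225.7 → 4226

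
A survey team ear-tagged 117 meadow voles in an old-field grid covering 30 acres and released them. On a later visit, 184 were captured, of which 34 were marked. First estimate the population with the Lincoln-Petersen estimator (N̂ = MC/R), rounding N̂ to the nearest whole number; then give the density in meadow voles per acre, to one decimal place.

density ≈ 21.1 meadow voles per acre

N̂ = 117·184/34 = 21528/34 ≈ 633.2 → 633
Density = N̂ / area = 633 / 30 ≈ 21.10 → 21.1 per acre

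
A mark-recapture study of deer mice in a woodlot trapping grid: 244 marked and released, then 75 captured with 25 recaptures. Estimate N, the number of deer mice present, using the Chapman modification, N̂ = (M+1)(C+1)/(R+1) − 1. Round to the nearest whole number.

N ≈ 715

N̂ = (244+1)(75+1)/(25+1) − 1 = 245·76/26 − 1
= 18620/26 − 1 ≈ 716.2 − 1 ≈ 715.2 → 715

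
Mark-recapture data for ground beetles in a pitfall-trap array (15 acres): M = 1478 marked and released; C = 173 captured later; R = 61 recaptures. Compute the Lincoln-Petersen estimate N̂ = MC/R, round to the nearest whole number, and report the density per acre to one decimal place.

N̂ = 1478·173/61 = 255694/61 ≈ 4191.7 → 4192
Density = N̂ / area = 4192 / 15 ≈ 279.47 → 279.5 per acre

density ≈ 279.5 ground beetles per acre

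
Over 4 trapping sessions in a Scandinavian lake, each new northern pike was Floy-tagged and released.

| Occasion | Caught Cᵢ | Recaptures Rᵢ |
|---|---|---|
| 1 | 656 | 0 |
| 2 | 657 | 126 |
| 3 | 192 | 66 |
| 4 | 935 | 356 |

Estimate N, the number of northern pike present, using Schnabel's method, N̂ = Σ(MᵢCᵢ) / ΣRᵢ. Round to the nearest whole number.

Marked at large before each occasion: Mᵢ = Σⱼ<ᵢ (Cⱼ − Rⱼ) → M1=0, M2=656, M3=1187, M4=1313
Σ MᵢCᵢ = 0·656 + 656·657 + 1187·192 + 1313·935 = 0 + 430992 + 227904 + 1227655 = 1886551
Σ Rᵢ = 0 + 126 + 66 + 356 = 548
N̂ = 1886551 / 548 ≈ 3442.6 → 3443

N ≈ 3443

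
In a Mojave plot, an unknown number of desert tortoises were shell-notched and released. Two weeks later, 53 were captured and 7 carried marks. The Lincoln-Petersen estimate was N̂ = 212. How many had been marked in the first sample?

M = 28

From N = M·C/R: M = N·R / C = 212·7 / 53 = 1484 / 53 = 28.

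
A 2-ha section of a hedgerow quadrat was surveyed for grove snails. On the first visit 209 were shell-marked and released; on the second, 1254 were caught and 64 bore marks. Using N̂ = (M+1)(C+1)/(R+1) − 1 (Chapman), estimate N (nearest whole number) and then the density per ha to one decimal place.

N̂ = 210·1255/65 − 1 = 263550/65 − 1 ≈ 4053.6 → 4054
Density = N̂ / area = 4054 / 2 = 2027.0 per ha

density ≈ 2027.0 grove snails per ha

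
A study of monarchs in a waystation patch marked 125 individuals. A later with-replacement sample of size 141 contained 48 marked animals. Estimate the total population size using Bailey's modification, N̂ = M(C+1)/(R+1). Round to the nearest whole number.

N̂ = 125·(141+1)/(48+1) = 125·142/49 = 17750/49 ≈ 362.2 → 362

N ≈ 362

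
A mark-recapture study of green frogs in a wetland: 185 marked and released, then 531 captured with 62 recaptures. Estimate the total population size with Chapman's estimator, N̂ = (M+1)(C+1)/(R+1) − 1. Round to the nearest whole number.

N ≈ 1570

N̂ = (185+1)(531+1)/(62+1) − 1 = 186·532/63 − 1
= 98952/63 − 1 ≈ 1570.7 − 1 ≈ 1569.7 → 1570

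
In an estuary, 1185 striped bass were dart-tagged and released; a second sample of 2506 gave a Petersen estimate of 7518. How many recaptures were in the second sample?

From N = M·C/R: R = M·C / N = 1185·2506 / 7518 = 2969610 / 7518 = 395.

R = 395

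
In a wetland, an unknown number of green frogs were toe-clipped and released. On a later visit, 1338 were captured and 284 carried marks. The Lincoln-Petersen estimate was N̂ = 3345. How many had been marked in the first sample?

M = 710

From N = M·C/R: M = N·R / C = 3345·284 / 1338 = 949980 / 1338 = 710.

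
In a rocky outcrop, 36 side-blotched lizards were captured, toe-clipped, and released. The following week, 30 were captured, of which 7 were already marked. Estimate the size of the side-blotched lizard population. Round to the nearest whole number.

Lincoln-Petersen assumes M/N = R/C, so N = M·C / R.
N = (36 × 30) / 7 = 1080 / 7 ≈ 154.3 → 154

N ≈ 154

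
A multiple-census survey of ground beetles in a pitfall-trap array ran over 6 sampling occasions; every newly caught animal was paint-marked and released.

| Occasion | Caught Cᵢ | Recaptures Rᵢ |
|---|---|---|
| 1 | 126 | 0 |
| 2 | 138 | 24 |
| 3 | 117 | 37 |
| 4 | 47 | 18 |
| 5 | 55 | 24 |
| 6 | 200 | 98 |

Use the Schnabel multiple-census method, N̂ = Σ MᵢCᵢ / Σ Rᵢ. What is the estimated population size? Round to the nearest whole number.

Marked at large before each occasion: Mᵢ = Σⱼ<ᵢ (Cⱼ − Rⱼ) → M1=0, M2=126, M3=240, M4=320, M5=349, M6=380
Σ MᵢCᵢ = 0·126 + 126·138 + 240·117 + 320·47 + 349·55 + 380·200 = 0 + 17388 + 28080 + 15040 + 19195 + 76000 = 155703
Σ Rᵢ = 0 + 24 + 37 + 18 + 24 + 98 = 201
N̂ = 155703 / 201 ≈ 774.6 → 775

N ≈ 775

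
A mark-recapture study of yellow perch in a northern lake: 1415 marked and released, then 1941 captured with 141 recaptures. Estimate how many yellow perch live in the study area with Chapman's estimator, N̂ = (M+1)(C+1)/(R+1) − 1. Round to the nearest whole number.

N̂ = (1415+1)(1941+1)/(141+1) − 1 = 1416·1942/142 − 1
= 2749872/142 − 1 ≈ 19365.3 − 1 ≈ 19364.3 → 19364

N ≈ 19,364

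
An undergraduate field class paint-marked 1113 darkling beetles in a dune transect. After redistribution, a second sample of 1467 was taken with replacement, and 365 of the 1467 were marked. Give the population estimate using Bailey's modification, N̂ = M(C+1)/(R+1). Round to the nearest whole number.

N̂ = 1113·(1467+1)/(365+1) = 1113·1468/366 = 1633884/366 ≈ 4464.2 → 4464

N ≈ 4464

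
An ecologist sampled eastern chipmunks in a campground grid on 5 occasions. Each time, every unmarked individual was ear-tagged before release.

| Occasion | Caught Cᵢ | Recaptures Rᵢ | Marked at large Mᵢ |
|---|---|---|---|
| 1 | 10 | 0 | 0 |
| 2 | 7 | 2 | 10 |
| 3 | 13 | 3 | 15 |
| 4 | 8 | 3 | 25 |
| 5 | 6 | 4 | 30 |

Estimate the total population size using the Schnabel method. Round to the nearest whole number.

Σ MᵢCᵢ = 0·10 + 10·7 + 15·13 + 25·8 + 30·6 = 0 + 70 + 195 + 200 + 180 = 645
Σ Rᵢ = 0 + 2 + 3 + 3 + 4 = 12
N̂ = 645 / 12 ≈ 53.8 → 54

N ≈ 54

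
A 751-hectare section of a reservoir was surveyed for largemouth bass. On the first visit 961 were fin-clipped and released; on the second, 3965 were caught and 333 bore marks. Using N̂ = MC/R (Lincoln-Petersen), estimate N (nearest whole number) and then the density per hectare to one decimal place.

N̂ = 961·3965/333 = 3810365/333 ≈ 11442.5 → 11443
Density = N̂ / area = 11443 / 751 ≈ 15.24 → 15.2 per hectare

density ≈ 15.2 largemouth bass per hectare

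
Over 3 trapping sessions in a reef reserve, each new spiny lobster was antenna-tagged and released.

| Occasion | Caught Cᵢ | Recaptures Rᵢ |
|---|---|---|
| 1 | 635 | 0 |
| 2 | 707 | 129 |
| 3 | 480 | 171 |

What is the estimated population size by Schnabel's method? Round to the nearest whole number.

N ≈ 3437

Marked at large before each occasion: Mᵢ = Σⱼ<ᵢ (Cⱼ − Rⱼ) → M1=0, M2=635, M3=1213
Σ MᵢCᵢ = 0·635 + 635·707 + 1213·480 = 0 + 448945 + 582240 = 1031185
Σ Rᵢ = 0 + 129 + 171 = 300
N̂ = 1031185 / 300 ≈ 3437.3 → 3437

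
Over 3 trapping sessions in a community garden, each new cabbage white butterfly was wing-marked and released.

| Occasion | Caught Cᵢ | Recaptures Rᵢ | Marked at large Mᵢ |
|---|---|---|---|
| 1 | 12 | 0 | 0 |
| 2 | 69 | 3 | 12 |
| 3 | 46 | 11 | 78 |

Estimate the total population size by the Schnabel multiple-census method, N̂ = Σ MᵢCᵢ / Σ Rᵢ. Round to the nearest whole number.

Σ MᵢCᵢ = 0·12 + 12·69 + 78·46 = 0 + 828 + 3588 = 4416
Σ Rᵢ = 0 + 3 + 11 = 14
N̂ = 4416 / 14 ≈ 315.4 → 315

N ≈ 315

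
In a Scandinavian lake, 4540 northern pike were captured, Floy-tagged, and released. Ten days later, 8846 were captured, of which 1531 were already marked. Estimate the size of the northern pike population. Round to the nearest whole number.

If marked individuals mix randomly, R/C ≈ M/N, giving N ≈ M·C/R.
N = (4540 × 8846) / 1531 = 40160840 / 1531 ≈ 26231.8 → 26232

N ≈ 26,232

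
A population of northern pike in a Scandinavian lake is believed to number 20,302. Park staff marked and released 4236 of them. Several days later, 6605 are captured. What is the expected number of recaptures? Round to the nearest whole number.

expected recaptures ≈ 1378

Expected recaptures E[R] = M·C / N.
E[R] = 4236 × 6605 / 20302 = 27978780 / 20302 ≈ 1378.1 → 1378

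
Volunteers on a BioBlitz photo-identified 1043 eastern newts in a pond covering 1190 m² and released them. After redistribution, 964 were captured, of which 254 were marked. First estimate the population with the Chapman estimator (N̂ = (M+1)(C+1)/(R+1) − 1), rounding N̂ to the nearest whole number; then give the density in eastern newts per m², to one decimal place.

density ≈ 3.3 eastern newts per m²

N̂ = 1044·965/255 − 1 = 1007460/255 − 1 ≈ 3949.8 → 3950
Density = N̂ / area = 3950 / 1190 ≈ 3.32 → 3.3 per m²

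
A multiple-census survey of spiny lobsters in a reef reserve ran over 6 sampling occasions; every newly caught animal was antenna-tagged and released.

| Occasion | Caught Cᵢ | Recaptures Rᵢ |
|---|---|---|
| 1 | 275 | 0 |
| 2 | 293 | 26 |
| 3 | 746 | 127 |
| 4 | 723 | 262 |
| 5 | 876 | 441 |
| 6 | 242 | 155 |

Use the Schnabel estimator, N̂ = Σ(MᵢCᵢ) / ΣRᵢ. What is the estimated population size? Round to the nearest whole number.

N ≈ 3208

Marked at large before each occasion: Mᵢ = Σⱼ<ᵢ (Cⱼ − Rⱼ) → M1=0, M2=275, M3=542, M4=1161, M5=1622, M6=2057
Σ MᵢCᵢ = 0·275 + 275·293 + 542·746 + 1161·723 + 1622·876 + 2057·242 = 0 + 80575 + 404332 + 839403 + 1420872 + 497794 = 3242976
Σ Rᵢ = 0 + 26 + 127 + 262 + 441 + 155 = 1011
N̂ = 3242976 / 1011 ≈ 3207.7 → 3208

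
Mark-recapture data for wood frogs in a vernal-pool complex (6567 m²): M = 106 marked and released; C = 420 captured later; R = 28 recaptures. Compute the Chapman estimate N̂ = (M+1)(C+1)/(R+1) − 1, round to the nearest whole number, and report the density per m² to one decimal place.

N̂ = 107·421/29 − 1 = 45047/29 − 1 ≈ 1552.3 → 1552
Density = N̂ / area = 1552 / 6567 ≈ 0.24 → 0.2 per m²

density ≈ 0.2 wood frogs per m²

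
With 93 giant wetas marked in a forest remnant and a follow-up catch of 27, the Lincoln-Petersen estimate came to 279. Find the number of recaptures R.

From N = M·C/R: R = M·C / N = 93·27 / 279 = 2511 / 279 = 9.

R = 9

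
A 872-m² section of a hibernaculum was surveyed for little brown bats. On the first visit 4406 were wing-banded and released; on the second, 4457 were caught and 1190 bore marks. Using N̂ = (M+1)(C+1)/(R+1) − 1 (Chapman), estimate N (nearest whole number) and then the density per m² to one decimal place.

density ≈ 18.9 little brown bats per m²

N̂ = 4407·4458/1191 − 1 = 19646406/1191 − 1 ≈ 16494.7 → 16495
Density = N̂ / area = 16495 / 872 ≈ 18.92 → 18.9 per m²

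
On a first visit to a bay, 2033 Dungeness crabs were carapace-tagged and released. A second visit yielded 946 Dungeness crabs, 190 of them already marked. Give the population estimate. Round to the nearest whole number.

N ≈ 10,122

Lincoln-Petersen assumes M/N = R/C, so N = M·C / R.
N = (2033 × 946) / 190 = 1923218 / 190 ≈ 10122.2 → 10122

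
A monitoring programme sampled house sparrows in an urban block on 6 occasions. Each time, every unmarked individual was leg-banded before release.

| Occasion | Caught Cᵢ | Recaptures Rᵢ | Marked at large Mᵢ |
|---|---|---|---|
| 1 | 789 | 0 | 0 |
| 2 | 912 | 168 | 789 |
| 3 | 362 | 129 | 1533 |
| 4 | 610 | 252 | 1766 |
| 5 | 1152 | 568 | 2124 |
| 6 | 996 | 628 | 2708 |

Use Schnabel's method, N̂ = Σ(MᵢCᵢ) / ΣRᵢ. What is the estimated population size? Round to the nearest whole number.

Σ MᵢCᵢ = 0·789 + 789·912 + 1533·362 + 1766·610 + 2124·1152 + 2708·996 = 0 + 719568 + 554946 + 1077260 + 2446848 + 2697168 = 7495790
Σ Rᵢ = 0 + 168 + 129 + 252 + 568 + 628 = 1745
N̂ = 7495790 / 1745 ≈ 4295.6 → 4296

N ≈ 4296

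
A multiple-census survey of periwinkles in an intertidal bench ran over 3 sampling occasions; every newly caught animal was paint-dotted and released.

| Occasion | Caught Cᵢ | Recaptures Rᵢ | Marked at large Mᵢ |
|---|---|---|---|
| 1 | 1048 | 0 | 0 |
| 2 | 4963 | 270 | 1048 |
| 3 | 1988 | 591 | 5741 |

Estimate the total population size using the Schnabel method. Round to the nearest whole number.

N ≈ 19,297

Σ MᵢCᵢ = 0·1048 + 1048·4963 + 5741·1988 = 0 + 5201224 + 11413108 = 16614332
Σ Rᵢ = 0 + 270 + 591 = 861
N̂ = 16614332 / 861 ≈ 19296.6 → 19297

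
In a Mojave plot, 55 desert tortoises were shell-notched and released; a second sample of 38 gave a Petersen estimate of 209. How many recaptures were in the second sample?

R = 10

From N = M·C/R: R = M·C / N = 55·38 / 209 = 2090 / 209 = 10.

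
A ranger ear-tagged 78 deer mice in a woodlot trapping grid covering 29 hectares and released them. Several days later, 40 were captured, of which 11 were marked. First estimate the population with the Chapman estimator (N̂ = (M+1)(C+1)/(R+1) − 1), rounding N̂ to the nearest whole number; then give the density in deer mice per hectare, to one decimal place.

N̂ = 79·41/12 − 1 = 3239/12 − 1 ≈ 268.9 → 269
Density = N̂ / area = 269 / 29 ≈ 9.28 → 9.3 per hectare

density ≈ 9.3 deer mice per hectare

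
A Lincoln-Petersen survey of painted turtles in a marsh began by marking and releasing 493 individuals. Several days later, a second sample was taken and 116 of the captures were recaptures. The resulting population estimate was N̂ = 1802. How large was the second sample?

C = 424

From N = M·C/R: C = N·R / M = 1802·116 / 493 = 209032 / 493 = 424.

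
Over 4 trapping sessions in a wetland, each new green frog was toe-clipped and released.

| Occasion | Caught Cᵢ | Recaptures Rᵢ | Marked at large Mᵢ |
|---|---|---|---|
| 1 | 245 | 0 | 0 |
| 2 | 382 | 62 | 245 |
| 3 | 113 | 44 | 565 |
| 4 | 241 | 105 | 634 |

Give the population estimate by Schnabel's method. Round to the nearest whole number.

Σ MᵢCᵢ = 0·245 + 245·382 + 565·113 + 634·241 = 0 + 93590 + 63845 + 152794 = 310229
Σ Rᵢ = 0 + 62 + 44 + 105 = 211
N̂ = 310229 / 211 ≈ 1470.3 → 1470

N ≈ 1470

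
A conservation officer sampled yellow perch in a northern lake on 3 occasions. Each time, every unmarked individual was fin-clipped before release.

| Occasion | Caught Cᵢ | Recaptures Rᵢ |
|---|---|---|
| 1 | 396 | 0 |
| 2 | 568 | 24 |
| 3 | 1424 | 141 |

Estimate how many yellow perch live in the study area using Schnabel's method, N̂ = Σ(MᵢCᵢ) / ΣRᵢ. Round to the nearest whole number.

Marked at large before each occasion: Mᵢ = Σⱼ<ᵢ (Cⱼ − Rⱼ) → M1=0, M2=396, M3=940
Σ MᵢCᵢ = 0·396 + 396·568 + 940·1424 = 0 + 224928 + 1338560 = 1563488
Σ Rᵢ = 0 + 24 + 141 = 165
N̂ = 1563488 / 165 ≈ 9475.7 → 9476

N ≈ 9476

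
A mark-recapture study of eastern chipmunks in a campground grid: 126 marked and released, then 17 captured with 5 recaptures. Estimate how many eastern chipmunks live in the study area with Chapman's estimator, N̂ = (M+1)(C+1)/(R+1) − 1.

N̂ = (126+1)(17+1)/(5+1) − 1 = 127·18/6 − 1
= 2286/6 − 1 = 381 − 1 = 380

N = 380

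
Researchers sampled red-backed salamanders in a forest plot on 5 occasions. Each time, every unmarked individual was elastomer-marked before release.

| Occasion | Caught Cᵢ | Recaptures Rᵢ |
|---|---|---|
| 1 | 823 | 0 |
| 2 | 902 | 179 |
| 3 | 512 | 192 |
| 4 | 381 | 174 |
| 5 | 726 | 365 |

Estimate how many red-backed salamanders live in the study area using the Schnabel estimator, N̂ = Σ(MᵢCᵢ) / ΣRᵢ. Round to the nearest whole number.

N ≈ 4121

Marked at large before each occasion: Mᵢ = Σⱼ<ᵢ (Cⱼ − Rⱼ) → M1=0, M2=823, M3=1546, M4=1866, M5=2073
Σ MᵢCᵢ = 0·823 + 823·902 + 1546·512 + 1866·381 + 2073·726 = 0 + 742346 + 791552 + 710946 + 1504998 = 3749842
Σ Rᵢ = 0 + 179 + 192 + 174 + 365 = 910
N̂ = 3749842 / 910 ≈ 4120.7 → 4121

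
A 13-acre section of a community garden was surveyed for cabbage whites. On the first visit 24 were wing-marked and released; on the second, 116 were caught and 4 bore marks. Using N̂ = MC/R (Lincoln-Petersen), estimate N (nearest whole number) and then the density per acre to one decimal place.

N̂ = 24·116/4 = 2784/4 = 696
Density = N̂ / area = 696 / 13 ≈ 53.54 → 53.5 per acre

density ≈ 53.5 cabbage whites per acre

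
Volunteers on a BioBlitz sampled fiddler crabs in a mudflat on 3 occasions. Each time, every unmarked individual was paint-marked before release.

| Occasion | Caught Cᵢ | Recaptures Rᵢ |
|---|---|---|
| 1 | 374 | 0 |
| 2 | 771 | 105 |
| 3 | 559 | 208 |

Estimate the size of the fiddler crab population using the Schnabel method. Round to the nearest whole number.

N ≈ 2779

Marked at large before each occasion: Mᵢ = Σⱼ<ᵢ (Cⱼ − Rⱼ) → M1=0, M2=374, M3=1040
Σ MᵢCᵢ = 0·374 + 374·771 + 1040·559 = 0 + 288354 + 581360 = 869714
Σ Rᵢ = 0 + 105 + 208 = 313
N̂ = 869714 / 313 ≈ 2778.6 → 2779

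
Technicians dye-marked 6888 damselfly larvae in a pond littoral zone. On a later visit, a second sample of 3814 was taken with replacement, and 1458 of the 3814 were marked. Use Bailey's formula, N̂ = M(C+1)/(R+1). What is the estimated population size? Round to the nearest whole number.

N ≈ 18,011

N̂ = 6888·(3814+1)/(1458+1) = 6888·3815/1459 = 26277720/1459 ≈ 18010.8 → 18011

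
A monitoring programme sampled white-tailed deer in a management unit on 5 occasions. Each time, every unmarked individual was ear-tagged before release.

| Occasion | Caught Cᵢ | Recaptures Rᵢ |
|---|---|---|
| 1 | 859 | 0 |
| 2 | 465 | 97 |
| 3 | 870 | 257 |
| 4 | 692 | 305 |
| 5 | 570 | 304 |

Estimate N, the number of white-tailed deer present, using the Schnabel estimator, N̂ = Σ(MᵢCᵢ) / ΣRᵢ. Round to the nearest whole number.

Marked at large before each occasion: Mᵢ = Σⱼ<ᵢ (Cⱼ − Rⱼ) → M1=0, M2=859, M3=1227, M4=1840, M5=2227
Σ MᵢCᵢ = 0·859 + 859·465 + 1227·870 + 1840·692 + 2227·570 = 0 + 399435 + 1067490 + 1273280 + 1269390 = 4009595
Σ Rᵢ = 0 + 97 + 257 + 305 + 304 = 963
N̂ = 4009595 / 963 ≈ 4163.7 → 4164

N ≈ 4164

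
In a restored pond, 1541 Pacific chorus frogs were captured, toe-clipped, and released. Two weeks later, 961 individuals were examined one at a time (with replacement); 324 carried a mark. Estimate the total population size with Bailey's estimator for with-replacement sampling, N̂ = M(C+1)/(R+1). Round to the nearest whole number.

N̂ = 1541·(961+1)/(324+1) = 1541·962/325 = 1482442/325 ≈ 4561.4 → 4561

N ≈ 4561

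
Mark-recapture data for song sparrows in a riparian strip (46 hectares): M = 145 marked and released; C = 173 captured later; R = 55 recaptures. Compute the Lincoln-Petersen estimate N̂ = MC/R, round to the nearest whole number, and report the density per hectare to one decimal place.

density ≈ 9.9 song sparrows per hectare

N̂ = 145·173/55 = 25085/55 ≈ 456.1 → 456
Density = N̂ / area = 456 / 46 ≈ 9.91 → 9.9 per hectare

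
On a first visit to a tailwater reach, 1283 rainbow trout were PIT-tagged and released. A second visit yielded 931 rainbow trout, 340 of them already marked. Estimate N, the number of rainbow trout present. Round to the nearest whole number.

N ≈ 3513

The marked fraction in the recapture sample should equal the marked fraction in the population: 340/931 = 1283/N.
N = (1283 × 931) / 340 = 1194473 / 340 ≈ 3513.2 → 3513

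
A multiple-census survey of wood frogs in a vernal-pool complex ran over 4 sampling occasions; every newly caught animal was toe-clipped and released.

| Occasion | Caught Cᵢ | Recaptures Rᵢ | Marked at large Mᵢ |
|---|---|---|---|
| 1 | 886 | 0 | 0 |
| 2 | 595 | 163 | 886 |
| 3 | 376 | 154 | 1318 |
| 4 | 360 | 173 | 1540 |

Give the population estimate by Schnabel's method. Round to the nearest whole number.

N ≈ 3219

Σ MᵢCᵢ = 0·886 + 886·595 + 1318·376 + 1540·360 = 0 + 527170 + 495568 + 554400 = 1577138
Σ Rᵢ = 0 + 163 + 154 + 173 = 490
N̂ = 1577138 / 490 ≈ 3218.6 → 3219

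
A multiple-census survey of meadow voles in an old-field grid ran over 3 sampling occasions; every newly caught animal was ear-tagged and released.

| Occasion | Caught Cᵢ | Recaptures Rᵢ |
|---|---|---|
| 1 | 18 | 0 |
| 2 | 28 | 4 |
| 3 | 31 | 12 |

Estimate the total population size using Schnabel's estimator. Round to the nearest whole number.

Marked at large before each occasion: Mᵢ = Σⱼ<ᵢ (Cⱼ − Rⱼ) → M1=0, M2=18, M3=42
Σ MᵢCᵢ = 0·18 + 18·28 + 42·31 = 0 + 504 + 1302 = 1806
Σ Rᵢ = 0 + 4 + 12 = 16
N̂ = 1806 / 16 ≈ 112.9 → 113

N ≈ 113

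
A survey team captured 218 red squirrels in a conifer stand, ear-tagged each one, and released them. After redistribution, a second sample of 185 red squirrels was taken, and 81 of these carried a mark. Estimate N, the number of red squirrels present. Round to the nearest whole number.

N ≈ 498

The marked fraction in the recapture sample should equal the marked fraction in the population: 81/185 = 218/N.
N = (218 × 185) / 81 = 40330 / 81 ≈ 497.9 → 498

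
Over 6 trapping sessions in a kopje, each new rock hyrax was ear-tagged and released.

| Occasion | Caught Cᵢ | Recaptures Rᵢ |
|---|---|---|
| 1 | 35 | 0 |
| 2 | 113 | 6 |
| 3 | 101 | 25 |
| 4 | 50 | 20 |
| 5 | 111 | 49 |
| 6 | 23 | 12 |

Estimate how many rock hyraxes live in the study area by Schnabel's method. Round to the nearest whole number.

Marked at large before each occasion: Mᵢ = Σⱼ<ᵢ (Cⱼ − Rⱼ) → M1=0, M2=35, M3=142, M4=218, M5=248, M6=310
Σ MᵢCᵢ = 0·35 + 35·113 + 142·101 + 218·50 + 248·111 + 310·23 = 0 + 3955 + 14342 + 10900 + 27528 + 7130 = 63855
Σ Rᵢ = 0 + 6 + 25 + 20 + 49 + 12 = 112
N̂ = 63855 / 112 ≈ 570.1 → 570

N ≈ 570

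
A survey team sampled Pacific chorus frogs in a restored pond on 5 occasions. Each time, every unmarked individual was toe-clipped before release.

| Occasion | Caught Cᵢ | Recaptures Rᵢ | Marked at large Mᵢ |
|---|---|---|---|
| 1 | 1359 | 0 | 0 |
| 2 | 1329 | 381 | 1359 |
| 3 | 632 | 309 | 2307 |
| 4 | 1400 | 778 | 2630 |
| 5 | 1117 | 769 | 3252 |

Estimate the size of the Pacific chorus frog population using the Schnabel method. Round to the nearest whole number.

N ≈ 4729

Σ MᵢCᵢ = 0·1359 + 1359·1329 + 2307·632 + 2630·1400 + 3252·1117 = 0 + 1806111 + 1458024 + 3682000 + 3632484 = 10578619
Σ Rᵢ = 0 + 381 + 309 + 778 + 769 = 2237
N̂ = 10578619 / 2237 ≈ 4728.9 → 4729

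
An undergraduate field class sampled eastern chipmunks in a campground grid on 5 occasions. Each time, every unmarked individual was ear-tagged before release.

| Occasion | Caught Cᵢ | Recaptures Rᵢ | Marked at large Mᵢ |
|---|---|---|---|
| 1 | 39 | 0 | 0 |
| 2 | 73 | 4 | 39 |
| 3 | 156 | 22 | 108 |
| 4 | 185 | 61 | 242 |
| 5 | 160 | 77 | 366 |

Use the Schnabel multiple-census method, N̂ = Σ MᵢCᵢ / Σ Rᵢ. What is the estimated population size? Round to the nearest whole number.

Σ MᵢCᵢ = 0·39 + 39·73 + 108·156 + 242·185 + 366·160 = 0 + 2847 + 16848 + 44770 + 58560 = 123025
Σ Rᵢ = 0 + 4 + 22 + 61 + 77 = 164
N̂ = 123025 / 164 ≈ 750.2 → 750

N ≈ 750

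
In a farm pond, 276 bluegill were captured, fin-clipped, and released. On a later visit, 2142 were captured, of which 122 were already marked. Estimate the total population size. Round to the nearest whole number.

N ≈ 4846

N = (276 × 2142) / 122 = 591192 / 122 ≈ 4845.8 → 4846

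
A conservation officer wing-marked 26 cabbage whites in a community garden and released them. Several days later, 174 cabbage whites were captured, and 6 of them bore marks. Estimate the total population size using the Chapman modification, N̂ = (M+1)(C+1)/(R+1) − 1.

N̂ = (26+1)(174+1)/(6+1) − 1 = 27·175/7 − 1
= 4725/7 − 1 = 675 − 1 = 674

N = 674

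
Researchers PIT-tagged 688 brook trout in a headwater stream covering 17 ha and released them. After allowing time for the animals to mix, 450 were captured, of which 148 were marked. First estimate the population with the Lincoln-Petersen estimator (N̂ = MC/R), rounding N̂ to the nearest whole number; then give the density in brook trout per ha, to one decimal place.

density ≈ 123.1 brook trout per ha

N̂ = 688·450/148 = 309600/148 ≈ 2091.9 → 2092
Density = N̂ / area = 2092 / 17 ≈ 123.06 → 123.1 per ha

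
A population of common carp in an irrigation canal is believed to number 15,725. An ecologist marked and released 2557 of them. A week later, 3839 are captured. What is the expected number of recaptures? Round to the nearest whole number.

Expected recaptures E[R] = M·C / N.
E[R] = 2557 × 3839 / 15725 = 9816323 / 15725 ≈ 624.2 → 624

expected recaptures ≈ 624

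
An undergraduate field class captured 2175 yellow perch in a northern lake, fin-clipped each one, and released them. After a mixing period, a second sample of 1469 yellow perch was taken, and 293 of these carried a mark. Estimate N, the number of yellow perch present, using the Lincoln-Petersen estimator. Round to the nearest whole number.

N = (2175 × 1469) / 293 = 3195075 / 293 ≈ 10904.7 → 10905

N ≈ 10,905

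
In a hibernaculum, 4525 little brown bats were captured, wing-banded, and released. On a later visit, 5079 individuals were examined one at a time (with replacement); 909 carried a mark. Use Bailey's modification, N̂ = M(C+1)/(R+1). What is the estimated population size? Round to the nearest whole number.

N ≈ 25,260

N̂ = 4525·(5079+1)/(909+1) = 4525·5080/910 = 22987000/910 ≈ 25260.4 → 25260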